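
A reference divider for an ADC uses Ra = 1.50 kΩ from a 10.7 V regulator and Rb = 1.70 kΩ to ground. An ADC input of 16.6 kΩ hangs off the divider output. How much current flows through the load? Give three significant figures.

Rb‖R_L = 1.542 kΩ; V_out = 10.7 × 1.542/3.042 = 5.424 V.
I_L = V_out / R_L = 5.424 / 16.6 kΩ = 0.327 mA.

I_L ≈ 0.327 mA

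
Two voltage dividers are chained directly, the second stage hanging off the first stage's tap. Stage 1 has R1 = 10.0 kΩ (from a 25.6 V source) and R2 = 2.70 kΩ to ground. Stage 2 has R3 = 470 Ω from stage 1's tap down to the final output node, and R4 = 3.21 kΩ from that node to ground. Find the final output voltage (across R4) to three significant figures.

Stage 2 presents R3+R4 = 3680 Ω as a load on stage 1's tap.
Stage 1's lower leg becomes R2‖(R3+R4) = 1557 Ω, so V_mid = 25.6 × 1557/11560 = 3.450 V.
Stage 2 is itself unloaded: V_out = V_mid × R4/(R3+R4) = 3.450 × 3210/3680 = 3.01 V.

V_out ≈ 3.01 V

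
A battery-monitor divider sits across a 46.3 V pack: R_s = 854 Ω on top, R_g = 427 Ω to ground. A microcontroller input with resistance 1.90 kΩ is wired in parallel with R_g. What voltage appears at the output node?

The load sits in parallel with R_g: R_g‖R_L = (427 × 1900) / (427 + 1900) = 348.6 Ω.
V_out = 46.3 × 348.6 / (854 + 348.6) = 46.3 × 348.6/1203 = 13.4 V.
(Unloaded it would have been 15.4 V.)

V_out ≈ 13.4 V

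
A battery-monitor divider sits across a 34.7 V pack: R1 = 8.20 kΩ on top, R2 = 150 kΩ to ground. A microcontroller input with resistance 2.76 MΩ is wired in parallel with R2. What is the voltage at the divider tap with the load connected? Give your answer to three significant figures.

V_out ≈ 32.8 V

The load sits in parallel with R2: R2‖R_L = (150 × 2760) / (150 + 2760) = 142.3 kΩ.
V_out = 34.7 × 142.3 / (8.20 + 142.3) = 34.7 × 142.3/150.5 = 32.8 V.
(Unloaded it would have been 32.9 V.)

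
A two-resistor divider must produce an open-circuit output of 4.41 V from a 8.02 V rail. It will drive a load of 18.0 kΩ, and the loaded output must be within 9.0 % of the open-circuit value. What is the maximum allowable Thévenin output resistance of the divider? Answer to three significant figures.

Loading drop = R_th/(R_th + R_L) ≤ 0.0900, so R_th ≤ R_L · ε/(1−ε) = 18.0 kΩ × 0.0900/0.9100 = 1.78 kΩ.
(Any R1, R2 with R2/(R1+R2) = 0.550 and R1‖R2 ≤ 1.78 kΩ will meet the spec.)

R_th ≤ 1.78 kΩ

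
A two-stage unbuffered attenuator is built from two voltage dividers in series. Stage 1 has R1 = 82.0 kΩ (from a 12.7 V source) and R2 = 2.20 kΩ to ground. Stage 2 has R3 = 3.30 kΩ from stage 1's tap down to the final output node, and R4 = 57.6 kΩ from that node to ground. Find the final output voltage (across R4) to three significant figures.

V_out ≈ 0.303 V

Stage 2 presents R3+R4 = 60.90 kΩ as a load on stage 1's tap.
Stage 1's lower leg becomes R2‖(R3+R4) = 2.123 kΩ, so V_mid = 12.7 × 2.123/84.12 = 0.3206 V.
Stage 2 is itself unloaded: V_out = V_mid × R4/(R3+R4) = 0.3206 × 57.6/60.90 = 0.303 V.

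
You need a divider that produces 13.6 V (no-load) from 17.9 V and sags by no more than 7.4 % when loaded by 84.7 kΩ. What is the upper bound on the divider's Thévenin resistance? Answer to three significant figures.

Loading drop = R_th/(R_th + R_L) ≤ 0.0740, so R_th ≤ R_L · ε/(1−ε) = 84.7 kΩ × 0.0740/0.9260 = 6.77 kΩ.

R_th ≤ 6.77 kΩ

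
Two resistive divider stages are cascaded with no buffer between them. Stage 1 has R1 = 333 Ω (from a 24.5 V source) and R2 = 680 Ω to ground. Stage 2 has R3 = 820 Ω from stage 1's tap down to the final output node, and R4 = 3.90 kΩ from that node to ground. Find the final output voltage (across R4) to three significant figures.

Stage 2 presents R3+R4 = 4720 Ω as a load on stage 1's tap.
Stage 1's lower leg becomes R2‖(R3+R4) = 594.4 Ω, so V_mid = 24.5 × 594.4/927.4 = 15.70 V.
Stage 2 is itself unloaded: V_out = V_mid × R4/(R3+R4) = 15.70 × 3900/4720 = 13.0 V.

V_out ≈ 13.0 V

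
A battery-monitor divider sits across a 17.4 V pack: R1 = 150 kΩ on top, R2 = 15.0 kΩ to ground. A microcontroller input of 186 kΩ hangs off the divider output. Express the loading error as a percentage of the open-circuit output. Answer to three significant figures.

The divider's output (Thévenin) resistance is R1‖R2 = 13.64 kΩ.
Fractional drop under load = R_th/(R_th + R_L) = 13.64 / (13.64 + 186) = 0.06831.
So the output falls by 6.83 %.

6.83 %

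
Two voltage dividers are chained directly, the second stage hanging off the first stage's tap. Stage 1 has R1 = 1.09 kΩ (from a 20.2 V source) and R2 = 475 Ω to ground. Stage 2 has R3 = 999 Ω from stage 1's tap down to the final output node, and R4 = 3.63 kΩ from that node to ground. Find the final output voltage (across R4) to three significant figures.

Stage 2 presents R3+R4 = 4629 Ω as a load on stage 1's tap.
Stage 1's lower leg becomes R2‖(R3+R4) = 430.8 Ω, so V_mid = 20.2 × 430.8/1521 = 5.722 V.
Stage 2 is itself unloaded: V_out = V_mid × R4/(R3+R4) = 5.722 × 3630/4629 = 4.49 V.

V_out ≈ 4.49 V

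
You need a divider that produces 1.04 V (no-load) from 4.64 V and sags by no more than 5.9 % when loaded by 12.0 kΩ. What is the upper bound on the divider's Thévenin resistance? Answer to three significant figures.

Loading drop = R_th/(R_th + R_L) ≤ 0.0590, so R_th ≤ R_L · ε/(1−ε) = 12.0 kΩ × 0.0590/0.9410 = 752 Ω.

R_th ≤ 752 Ω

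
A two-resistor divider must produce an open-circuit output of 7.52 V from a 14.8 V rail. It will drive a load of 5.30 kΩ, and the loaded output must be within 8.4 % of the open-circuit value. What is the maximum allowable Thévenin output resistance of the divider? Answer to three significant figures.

R_th ≤ 486 Ω

Loading drop = R_th/(R_th + R_L) ≤ 0.0840, so R_th ≤ R_L · ε/(1−ε) = 5.30 kΩ × 0.0840/0.9160 = 486 Ω.
(Any R1, R2 with R2/(R1+R2) = 0.508 and R1‖R2 ≤ 486 Ω will meet the spec.)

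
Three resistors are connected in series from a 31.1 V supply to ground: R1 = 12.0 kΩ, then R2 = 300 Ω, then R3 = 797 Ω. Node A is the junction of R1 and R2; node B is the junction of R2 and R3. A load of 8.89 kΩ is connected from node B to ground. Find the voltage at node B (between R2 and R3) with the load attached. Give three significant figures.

At node B, R3 is in parallel with the load: R3‖R_L = 731.4 Ω.
Below node A the resistance is R2 + (R3‖R_L) = 1031 Ω, so V_A = 31.1 × 1031/13030 = 2.462 V.
Then V_B = V_A × (R3‖R_L)/(R2 + R3‖R_L) = 2.462 × 731.4/1031 = 1.75 V.

V ≈ 1.75 V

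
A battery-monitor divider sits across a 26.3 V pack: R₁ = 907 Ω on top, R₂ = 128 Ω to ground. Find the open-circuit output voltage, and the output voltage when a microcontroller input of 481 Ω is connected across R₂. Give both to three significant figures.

Open-circuit: V = 26.3 × 128/(907 + 128) = 3.25 V.
With the load, R₂ becomes R₂‖R_L = 101.1 Ω, so V = 26.3 × 101.1/1008 = 2.64 V.

Unloaded: 3.25 V; loaded: 2.64 V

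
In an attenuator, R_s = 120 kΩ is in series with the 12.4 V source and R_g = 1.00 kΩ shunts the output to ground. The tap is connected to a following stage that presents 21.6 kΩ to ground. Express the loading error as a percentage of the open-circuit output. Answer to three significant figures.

The divider's output (Thévenin) resistance is R_s‖R_g = 0.9917 kΩ.
Fractional drop under load = R_th/(R_th + R_L) = 0.9917 / (0.9917 + 21.6) = 0.04390.
So the output falls by 4.39 %.

4.39 %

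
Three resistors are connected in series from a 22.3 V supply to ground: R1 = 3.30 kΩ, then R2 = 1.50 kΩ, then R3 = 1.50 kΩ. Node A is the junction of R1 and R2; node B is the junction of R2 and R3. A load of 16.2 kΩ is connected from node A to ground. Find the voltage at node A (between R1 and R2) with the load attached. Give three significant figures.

Below node A the series string R2+R3 = 3.000 kΩ sits in parallel with the 16.2 kΩ load: 2.531 kΩ.
V_A = 22.3 × 2.531/(3.30 + 2.531) = 9.68 V.

V ≈ 9.68 V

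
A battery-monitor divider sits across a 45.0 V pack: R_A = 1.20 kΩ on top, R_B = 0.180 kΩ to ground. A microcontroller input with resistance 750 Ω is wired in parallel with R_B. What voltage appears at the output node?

The load sits in parallel with R_B: R_B‖R_L = (180 × 750) / (180 + 750) = 145.2 Ω.
V_out = 45.0 × 145.2 / (1200 + 145.2) = 45.0 × 145.2/1345 = 4.86 V.

V_out ≈ 4.86 V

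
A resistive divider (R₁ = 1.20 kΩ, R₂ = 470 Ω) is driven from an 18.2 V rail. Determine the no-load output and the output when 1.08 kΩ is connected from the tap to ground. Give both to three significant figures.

Open-circuit: V = 18.2 × 470/(1200 + 470) = 5.12 V.
With the load, R₂ becomes R₂‖R_L = 327.5 Ω, so V = 18.2 × 327.5/1527 = 3.90 V.

Unloaded: 5.12 V; loaded: 3.90 V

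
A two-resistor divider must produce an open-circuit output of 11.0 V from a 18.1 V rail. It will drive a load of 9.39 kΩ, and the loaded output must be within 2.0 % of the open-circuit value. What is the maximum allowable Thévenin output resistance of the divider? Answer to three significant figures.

R_th ≤ 192 Ω

Loading drop = R_th/(R_th + R_L) ≤ 0.0200, so R_th ≤ R_L · ε/(1−ε) = 9.39 kΩ × 0.0200/0.9800 = 192 Ω.
(Any R1, R2 with R2/(R1+R2) = 0.608 and R1‖R2 ≤ 192 Ω will meet the spec.)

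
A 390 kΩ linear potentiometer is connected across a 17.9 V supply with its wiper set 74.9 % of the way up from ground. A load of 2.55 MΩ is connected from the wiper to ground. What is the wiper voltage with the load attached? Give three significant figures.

V ≈ 13.0 V

The wiper splits the pot into (1−α)R = 97.89 kΩ above and αR = 292.1 kΩ below.
Lower section ‖ load = 262.1 kΩ.
V_wiper = 17.9 × 262.1/(97.89 + 262.1) = 13.0 V.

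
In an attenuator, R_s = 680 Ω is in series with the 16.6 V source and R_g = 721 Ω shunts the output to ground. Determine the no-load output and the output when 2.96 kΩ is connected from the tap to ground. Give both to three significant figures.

Open-circuit: V = 16.6 × 721/(680 + 721) = 8.54 V.
With the load, R_g becomes R_g‖R_L = 579.8 Ω, so V = 16.6 × 579.8/1260 = 7.64 V.

Unloaded: 8.54 V; loaded: 7.64 V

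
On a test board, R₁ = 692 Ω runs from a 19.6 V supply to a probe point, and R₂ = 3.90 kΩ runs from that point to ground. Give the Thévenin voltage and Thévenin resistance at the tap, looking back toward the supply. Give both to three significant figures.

V_th = 16.6 V, R_th = 588 Ω

V_th is the open-circuit tap voltage: 19.6 × 3900/(692 + 3900) = 16.6 V.
With the supply zeroed, R₁ and R₂ appear in parallel from the tap: R_th = R₁‖R₂ = (692 × 3900)/4592 = 588 Ω.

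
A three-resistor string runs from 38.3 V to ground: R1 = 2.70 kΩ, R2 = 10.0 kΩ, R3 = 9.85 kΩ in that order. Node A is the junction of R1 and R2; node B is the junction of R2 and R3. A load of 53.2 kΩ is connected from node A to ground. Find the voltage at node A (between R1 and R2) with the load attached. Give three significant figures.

V ≈ 32.3 V

Below node A the series string R2+R3 = 19.85 kΩ sits in parallel with the 53.2 kΩ load: 14.46 kΩ.
V_A = 38.3 × 14.46/(2.70 + 14.46) = 32.3 V.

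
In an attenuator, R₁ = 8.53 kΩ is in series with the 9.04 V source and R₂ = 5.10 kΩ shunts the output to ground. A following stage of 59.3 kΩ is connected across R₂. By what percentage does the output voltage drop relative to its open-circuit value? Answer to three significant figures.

The divider's output (Thévenin) resistance is R₁‖R₂ = 3.192 kΩ.
Fractional drop under load = R_th/(R_th + R_L) = 3.192 / (3.192 + 59.3) = 0.05107.
So the output falls by 5.11 %.

5.11 %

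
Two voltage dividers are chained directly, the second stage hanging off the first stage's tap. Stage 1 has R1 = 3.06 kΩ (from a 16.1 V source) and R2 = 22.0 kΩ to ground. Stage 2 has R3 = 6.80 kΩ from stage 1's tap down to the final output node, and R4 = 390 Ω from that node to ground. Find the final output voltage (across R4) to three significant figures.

V_out ≈ 0.558 V

Stage 2 presents R3+R4 = 7190 Ω as a load on stage 1's tap.
Stage 1's lower leg becomes R2‖(R3+R4) = 5419 Ω, so V_mid = 16.1 × 5419/8479 = 10.29 V.
Stage 2 is itself unloaded: V_out = V_mid × R4/(R3+R4) = 10.29 × 390/7190 = 0.558 V.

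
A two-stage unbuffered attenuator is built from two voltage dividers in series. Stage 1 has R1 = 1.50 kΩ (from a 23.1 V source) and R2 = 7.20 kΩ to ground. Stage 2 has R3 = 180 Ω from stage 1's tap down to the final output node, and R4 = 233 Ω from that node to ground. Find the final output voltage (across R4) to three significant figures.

V_out ≈ 2.69 V

Stage 2 presents R3+R4 = 413.0 Ω as a load on stage 1's tap.
Stage 1's lower leg becomes R2‖(R3+R4) = 390.6 Ω, so V_mid = 23.1 × 390.6/1891 = 4.772 V.
Stage 2 is itself unloaded: V_out = V_mid × R4/(R3+R4) = 4.772 × 233/413.0 = 2.69 V.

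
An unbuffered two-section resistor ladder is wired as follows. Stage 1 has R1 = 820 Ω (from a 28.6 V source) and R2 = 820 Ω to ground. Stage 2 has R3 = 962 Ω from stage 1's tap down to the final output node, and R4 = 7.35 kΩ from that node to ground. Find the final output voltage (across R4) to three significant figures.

V_out ≈ 12.1 V

Stage 2 presents R3+R4 = 8312 Ω as a load on stage 1's tap.
Stage 1's lower leg becomes R2‖(R3+R4) = 746.4 Ω, so V_mid = 28.6 × 746.4/1566 = 13.63 V.
Stage 2 is itself unloaded: V_out = V_mid × R4/(R3+R4) = 13.63 × 7350/8312 = 12.1 V.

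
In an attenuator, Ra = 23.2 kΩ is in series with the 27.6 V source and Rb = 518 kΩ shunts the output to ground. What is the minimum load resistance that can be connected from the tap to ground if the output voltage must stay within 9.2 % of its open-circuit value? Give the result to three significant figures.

Output resistance R_th = Ra‖Rb = (23.2 × 518)/541.2 = 22.21 kΩ.
The fractional drop is R_th/(R_th + R_L); requiring this ≤ 0.0920 gives R_L ≥ R_th(1/0.0920 − 1) = 22.21 × 9.870 = 219 kΩ.

R_L(min) ≈ 219 kΩ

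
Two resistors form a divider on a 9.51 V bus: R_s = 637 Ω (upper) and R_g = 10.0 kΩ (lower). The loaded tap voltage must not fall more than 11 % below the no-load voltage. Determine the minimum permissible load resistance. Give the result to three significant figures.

Output resistance R_th = R_s‖R_g = (637 × 10000)/10640 = 598.9 Ω.
The fractional drop is R_th/(R_th + R_L); requiring this ≤ 0.110 gives R_L ≥ R_th(1/0.110 − 1) = 598.9 × 8.091 = 4.85 kΩ.

R_L(min) ≈ 4.85 kΩ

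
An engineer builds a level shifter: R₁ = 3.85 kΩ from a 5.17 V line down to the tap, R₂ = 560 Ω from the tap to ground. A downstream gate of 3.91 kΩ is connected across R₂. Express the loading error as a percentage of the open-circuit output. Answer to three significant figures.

11.1 %

Unloaded V = 5.17 × 560/4410 = 0.65651 V.
Loaded: R₂‖R_L = 489.8 Ω, giving V = 5.17 × 489.8/4340 = 0.58354 V.
Drop = (0.65651 − 0.58354) / 0.65651 = 11.1 %.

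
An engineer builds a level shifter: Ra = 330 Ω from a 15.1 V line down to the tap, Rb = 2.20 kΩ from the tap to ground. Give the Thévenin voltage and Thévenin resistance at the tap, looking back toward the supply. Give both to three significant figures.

V_th is the open-circuit tap voltage: 15.1 × 2200/(330 + 2200) = 13.1 V.
With the supply zeroed, Ra and Rb appear in parallel from the tap: R_th = Ra‖Rb = (330 × 2200)/2530 = 287 Ω.

V_th = 13.1 V, R_th = 287 Ω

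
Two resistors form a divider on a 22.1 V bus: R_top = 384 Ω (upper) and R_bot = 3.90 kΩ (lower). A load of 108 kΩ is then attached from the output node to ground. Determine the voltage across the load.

The load sits in parallel with R_bot: R_bot‖R_L = (3900 × 108000) / (3900 + 108000) = 3764 Ω.
V_out = 22.1 × 3764 / (384 + 3764) = 22.1 × 3764/4148 = 20.1 V.

V_out ≈ 20.1 V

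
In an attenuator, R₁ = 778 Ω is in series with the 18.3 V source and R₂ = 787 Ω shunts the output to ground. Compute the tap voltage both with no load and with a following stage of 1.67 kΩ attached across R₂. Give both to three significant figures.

Unloaded: 9.20 V; loaded: 7.46 V

Open-circuit: V = 18.3 × 787/(778 + 787) = 9.20 V.
With the load, R₂ becomes R₂‖R_L = 534.9 Ω, so V = 18.3 × 534.9/1313 = 7.46 V.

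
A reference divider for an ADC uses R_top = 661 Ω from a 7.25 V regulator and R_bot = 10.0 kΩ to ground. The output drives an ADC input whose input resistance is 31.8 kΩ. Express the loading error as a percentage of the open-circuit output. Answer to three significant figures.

1.91 %

The divider's output (Thévenin) resistance is R_top‖R_bot = 620.0 Ω.
Fractional drop under load = R_th/(R_th + R_L) = 620.0 / (620.0 + 31800) = 0.01912.
So the output falls by 1.91 %.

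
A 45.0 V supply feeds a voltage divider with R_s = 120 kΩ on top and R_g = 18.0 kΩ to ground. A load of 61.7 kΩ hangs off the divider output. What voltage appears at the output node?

The load sits in parallel with R_g: R_g‖R_L = (18.0 × 61.7) / (18.0 + 61.7) = 13.93 kΩ.
V_out = 45.0 × 13.93 / (120 + 13.93) = 45.0 × 13.93/133.9 = 4.68 V.
(Unloaded it would have been 5.87 V.)

V_out ≈ 4.68 V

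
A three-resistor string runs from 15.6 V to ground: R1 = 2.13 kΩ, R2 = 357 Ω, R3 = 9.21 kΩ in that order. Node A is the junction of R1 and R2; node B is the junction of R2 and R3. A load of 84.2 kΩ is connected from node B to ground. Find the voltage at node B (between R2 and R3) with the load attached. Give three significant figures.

At node B, R3 is in parallel with the load: R3‖R_L = 8302 Ω.
Below node A the resistance is R2 + (R3‖R_L) = 8659 Ω, so V_A = 15.6 × 8659/10790 = 12.52 V.
Then V_B = V_A × (R3‖R_L)/(R2 + R3‖R_L) = 12.52 × 8302/8659 = 12.0 V.

V ≈ 12.0 V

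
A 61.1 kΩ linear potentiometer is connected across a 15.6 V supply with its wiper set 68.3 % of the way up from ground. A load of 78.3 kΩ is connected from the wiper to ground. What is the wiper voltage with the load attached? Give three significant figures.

V ≈ 9.11 V

The wiper splits the pot into (1−α)R = 19.37 kΩ above and αR = 41.73 kΩ below.
Lower section ‖ load = 27.22 kΩ.
V_wiper = 15.6 × 27.22/(19.37 + 27.22) = 9.11 V.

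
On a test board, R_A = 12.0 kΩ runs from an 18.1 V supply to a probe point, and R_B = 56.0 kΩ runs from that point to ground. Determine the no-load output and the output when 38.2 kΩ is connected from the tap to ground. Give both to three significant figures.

Open-circuit: V = 18.1 × 56.0/(12.0 + 56.0) = 14.9 V.
With the load, R_B becomes R_B‖R_L = 22.71 kΩ, so V = 18.1 × 22.71/34.71 = 11.8 V.

Unloaded: 14.9 V; loaded: 11.8 V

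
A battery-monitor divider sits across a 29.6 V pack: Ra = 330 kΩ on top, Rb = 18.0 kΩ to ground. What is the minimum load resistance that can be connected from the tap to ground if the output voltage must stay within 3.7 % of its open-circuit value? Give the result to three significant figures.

R_L(min) ≈ 444 kΩ

Output resistance R_th = Ra‖Rb = (330 × 18.0)/348.0 = 17.07 kΩ.
The fractional drop is R_th/(R_th + R_L); requiring this ≤ 0.0370 gives R_L ≥ R_th(1/0.0370 − 1) = 17.07 × 26.03 = 444 kΩ.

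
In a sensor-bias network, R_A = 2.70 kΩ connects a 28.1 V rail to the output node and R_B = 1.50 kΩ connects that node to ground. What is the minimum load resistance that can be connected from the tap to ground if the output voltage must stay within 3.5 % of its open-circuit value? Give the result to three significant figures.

Output resistance R_th = R_A‖R_B = (2700 × 1500)/4200 = 964.3 Ω.
The fractional drop is R_th/(R_th + R_L); requiring this ≤ 0.0350 gives R_L ≥ R_th(1/0.0350 − 1) = 964.3 × 27.57 = 26.6 kΩ.

R_L(min) ≈ 26.6 kΩ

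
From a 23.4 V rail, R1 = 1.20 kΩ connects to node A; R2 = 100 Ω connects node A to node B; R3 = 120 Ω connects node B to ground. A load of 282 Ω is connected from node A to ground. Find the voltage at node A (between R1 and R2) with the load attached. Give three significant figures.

V ≈ 2.18 V

Below node A the series string R2+R3 = 220.0 Ω sits in parallel with the 282 Ω load: 123.6 Ω.
V_A = 23.4 × 123.6/(1200 + 123.6) = 2.18 V.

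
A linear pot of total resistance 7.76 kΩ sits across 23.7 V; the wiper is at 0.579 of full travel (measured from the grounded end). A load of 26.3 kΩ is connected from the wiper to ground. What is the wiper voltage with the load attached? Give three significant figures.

The wiper splits the pot into (1−α)R = 3.267 kΩ above and αR = 4.493 kΩ below.
Lower section ‖ load = 3.837 kΩ.
V_wiper = 23.7 × 3.837/(3.267 + 3.837) = 12.8 V.

V ≈ 12.8 V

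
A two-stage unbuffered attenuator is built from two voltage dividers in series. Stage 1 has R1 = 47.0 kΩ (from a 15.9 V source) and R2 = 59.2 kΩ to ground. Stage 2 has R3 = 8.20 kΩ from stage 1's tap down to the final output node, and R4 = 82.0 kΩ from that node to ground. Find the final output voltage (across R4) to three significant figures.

Stage 2 presents R3+R4 = 90.20 kΩ as a load on stage 1's tap.
Stage 1's lower leg becomes R2‖(R3+R4) = 35.74 kΩ, so V_mid = 15.9 × 35.74/82.74 = 6.868 V.
Stage 2 is itself unloaded: V_out = V_mid × R4/(R3+R4) = 6.868 × 82.0/90.20 = 6.24 V.

V_out ≈ 6.24 V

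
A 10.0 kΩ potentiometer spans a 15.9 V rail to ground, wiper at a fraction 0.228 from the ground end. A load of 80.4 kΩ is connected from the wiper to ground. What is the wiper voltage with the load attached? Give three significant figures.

V ≈ 3.55 V

The wiper splits the pot into (1−α)R = 7.720 kΩ above and αR = 2.280 kΩ below.
Lower section ‖ load = 2.217 kΩ.
V_wiper = 15.9 × 2.217/(7.720 + 2.217) = 3.55 V.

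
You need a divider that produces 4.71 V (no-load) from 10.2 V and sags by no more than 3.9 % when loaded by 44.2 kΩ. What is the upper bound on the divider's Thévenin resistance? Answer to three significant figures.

R_th ≤ 1.79 kΩ

Loading drop = R_th/(R_th + R_L) ≤ 0.0390, so R_th ≤ R_L · ε/(1−ε) = 44.2 kΩ × 0.0390/0.9610 = 1.79 kΩ.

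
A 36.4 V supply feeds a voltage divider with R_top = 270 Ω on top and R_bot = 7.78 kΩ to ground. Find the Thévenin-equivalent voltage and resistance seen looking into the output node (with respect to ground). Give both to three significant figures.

V_th = 35.2 V, R_th = 261 Ω

V_th is the open-circuit tap voltage: 36.4 × 7780/(270 + 7780) = 35.2 V.
With the supply zeroed, R_top and R_bot appear in parallel from the tap: R_th = R_top‖R_bot = (270 × 7780)/8050 = 261 Ω.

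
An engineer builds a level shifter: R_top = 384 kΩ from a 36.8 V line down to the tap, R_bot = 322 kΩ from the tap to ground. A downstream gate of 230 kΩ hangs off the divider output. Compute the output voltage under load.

V_out ≈ 9.53 V

The load sits in parallel with R_bot: R_bot‖R_L = (322 × 230) / (322 + 230) = 134.2 kΩ.
V_out = 36.8 × 134.2 / (384 + 134.2) = 36.8 × 134.2/518.2 = 9.53 V.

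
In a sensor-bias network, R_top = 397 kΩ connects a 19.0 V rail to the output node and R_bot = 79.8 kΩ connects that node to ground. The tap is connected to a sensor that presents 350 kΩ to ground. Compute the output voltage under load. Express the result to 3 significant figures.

V_out ≈ 2.67 V

The load sits in parallel with R_bot: R_bot‖R_L = (79.8 × 350) / (79.8 + 350) = 64.98 kΩ.
V_out = 19.0 × 64.98 / (397 + 64.98) = 19.0 × 64.98/462.0 = 2.67 V.
(Unloaded it would have been 3.18 V.)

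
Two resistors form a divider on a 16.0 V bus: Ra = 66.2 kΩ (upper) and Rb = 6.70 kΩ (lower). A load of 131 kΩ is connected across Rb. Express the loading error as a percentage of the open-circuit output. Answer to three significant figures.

4.44 %

The divider's output (Thévenin) resistance is Ra‖Rb = 6.084 kΩ.
Fractional drop under load = R_th/(R_th + R_L) = 6.084 / (6.084 + 131) = 0.04438.
So the output falls by 4.44 %.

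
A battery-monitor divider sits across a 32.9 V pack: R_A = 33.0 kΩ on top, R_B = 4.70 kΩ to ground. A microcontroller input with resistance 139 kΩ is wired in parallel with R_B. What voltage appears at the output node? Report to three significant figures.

V_out ≈ 3.98 V

The load sits in parallel with R_B: R_B‖R_L = (4.70 × 139) / (4.70 + 139) = 4.546 kΩ.
V_out = 32.9 × 4.546 / (33.0 + 4.546) = 32.9 × 4.546/37.55 = 3.98 V.
(Unloaded it would have been 4.10 V.)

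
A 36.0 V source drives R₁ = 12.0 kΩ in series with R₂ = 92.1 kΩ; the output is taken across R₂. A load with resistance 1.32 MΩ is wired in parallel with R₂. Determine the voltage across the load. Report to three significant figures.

V_out ≈ 31.6 V

The load sits in parallel with R₂: R₂‖R_L = (92.1 × 1320) / (92.1 + 1320) = 86.09 kΩ.
V_out = 36.0 × 86.09 / (12.0 + 86.09) = 36.0 × 86.09/98.09 = 31.6 V.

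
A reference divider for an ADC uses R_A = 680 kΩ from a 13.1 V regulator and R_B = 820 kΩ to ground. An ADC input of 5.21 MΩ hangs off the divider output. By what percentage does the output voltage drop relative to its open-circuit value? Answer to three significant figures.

The divider's output (Thévenin) resistance is R_A‖R_B = 371.7 kΩ.
Fractional drop under load = R_th/(R_th + R_L) = 371.7 / (371.7 + 5210) = 0.06660.
So the output falls by 6.66 %.

6.66 %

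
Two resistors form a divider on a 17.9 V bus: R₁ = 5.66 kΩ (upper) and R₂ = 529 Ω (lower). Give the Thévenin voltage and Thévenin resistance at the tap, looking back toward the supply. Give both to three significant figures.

V_th = 1.53 V, R_th = 484 Ω

V_th is the open-circuit tap voltage: 17.9 × 529/(5660 + 529) = 1.53 V.
With the supply zeroed, R₁ and R₂ appear in parallel from the tap: R_th = R₁‖R₂ = (5660 × 529)/6189 = 484 Ω.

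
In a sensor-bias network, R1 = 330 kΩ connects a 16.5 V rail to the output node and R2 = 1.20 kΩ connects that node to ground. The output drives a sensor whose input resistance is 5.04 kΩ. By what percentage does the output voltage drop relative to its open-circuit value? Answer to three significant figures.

19.2 %

Unloaded V = 16.5 × 1.20/331.2 = 0.05978 V.
Loaded: R2‖R_L = 0.9692 kΩ, giving V = 16.5 × 0.9692/331.0 = 0.04832 V.
Drop = (0.05978 − 0.04832) / 0.05978 = 19.2 %.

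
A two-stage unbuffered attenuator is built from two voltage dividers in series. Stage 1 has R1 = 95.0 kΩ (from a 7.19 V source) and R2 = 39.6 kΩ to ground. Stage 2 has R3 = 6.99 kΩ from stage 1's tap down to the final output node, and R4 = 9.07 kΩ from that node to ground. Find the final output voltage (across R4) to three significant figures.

Stage 2 presents R3+R4 = 16.06 kΩ as a load on stage 1's tap.
Stage 1's lower leg becomes R2‖(R3+R4) = 11.43 kΩ, so V_mid = 7.19 × 11.43/106.4 = 0.7719 V.
Stage 2 is itself unloaded: V_out = V_mid × R4/(R3+R4) = 0.7719 × 9.07/16.06 = 0.436 V.

V_out ≈ 0.436 V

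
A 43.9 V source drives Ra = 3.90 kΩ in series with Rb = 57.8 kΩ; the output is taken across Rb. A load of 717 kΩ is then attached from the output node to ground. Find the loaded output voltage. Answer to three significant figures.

The load sits in parallel with Rb: Rb‖R_L = (57.8 × 717) / (57.8 + 717) = 53.49 kΩ.
V_out = 43.9 × 53.49 / (3.90 + 53.49) = 43.9 × 53.49/57.39 = 40.9 V.

V_out ≈ 40.9 V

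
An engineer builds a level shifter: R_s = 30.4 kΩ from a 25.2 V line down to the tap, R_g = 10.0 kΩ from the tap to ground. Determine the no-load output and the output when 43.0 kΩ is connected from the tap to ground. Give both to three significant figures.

Unloaded: 6.24 V; loaded: 5.31 V

Open-circuit: V = 25.2 × 10.0/(30.4 + 10.0) = 6.24 V.
With the load, R_g becomes R_g‖R_L = 8.113 kΩ, so V = 25.2 × 8.113/38.51 = 5.31 V.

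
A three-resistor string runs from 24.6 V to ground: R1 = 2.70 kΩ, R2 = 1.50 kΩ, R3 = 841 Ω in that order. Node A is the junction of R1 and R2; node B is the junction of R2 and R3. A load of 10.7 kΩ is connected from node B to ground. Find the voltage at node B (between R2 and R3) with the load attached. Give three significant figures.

At node B, R3 is in parallel with the load: R3‖R_L = 779.7 Ω.
Below node A the resistance is R2 + (R3‖R_L) = 2280 Ω, so V_A = 24.6 × 2280/4980 = 11.26 V.
Then V_B = V_A × (R3‖R_L)/(R2 + R3‖R_L) = 11.26 × 779.7/2280 = 3.85 V.

V ≈ 3.85 V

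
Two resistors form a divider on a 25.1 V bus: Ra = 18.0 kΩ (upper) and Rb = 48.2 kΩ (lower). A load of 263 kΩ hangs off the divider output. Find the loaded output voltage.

The load sits in parallel with Rb: Rb‖R_L = (48.2 × 263) / (48.2 + 263) = 40.73 kΩ.
V_out = 25.1 × 40.73 / (18.0 + 40.73) = 25.1 × 40.73/58.73 = 17.4 V.
(Unloaded it would have been 18.3 V.)

V_out ≈ 17.4 V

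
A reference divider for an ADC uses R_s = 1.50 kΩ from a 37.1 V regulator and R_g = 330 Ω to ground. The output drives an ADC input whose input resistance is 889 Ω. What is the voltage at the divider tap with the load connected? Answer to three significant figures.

The load sits in parallel with R_g: R_g‖R_L = (330 × 889) / (330 + 889) = 240.7 Ω.
V_out = 37.1 × 240.7 / (1500 + 240.7) = 37.1 × 240.7/1741 = 5.13 V.

V_out ≈ 5.13 V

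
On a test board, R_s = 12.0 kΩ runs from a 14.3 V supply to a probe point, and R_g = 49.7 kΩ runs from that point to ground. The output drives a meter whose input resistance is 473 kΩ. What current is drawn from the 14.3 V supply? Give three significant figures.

R_g‖R_L = 44.97 kΩ, so the source sees R_s + R_g‖R_L = 56.97 kΩ.
I = 14.3 V / 56.97 kΩ = 0.251 mA.

I ≈ 0.251 mA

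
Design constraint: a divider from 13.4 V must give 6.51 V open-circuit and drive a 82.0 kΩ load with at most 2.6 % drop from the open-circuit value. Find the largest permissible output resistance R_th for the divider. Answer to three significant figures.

Loading drop = R_th/(R_th + R_L) ≤ 0.0260, so R_th ≤ R_L · ε/(1−ε) = 82.0 kΩ × 0.0260/0.9740 = 2.19 kΩ.

R_th ≤ 2.19 kΩ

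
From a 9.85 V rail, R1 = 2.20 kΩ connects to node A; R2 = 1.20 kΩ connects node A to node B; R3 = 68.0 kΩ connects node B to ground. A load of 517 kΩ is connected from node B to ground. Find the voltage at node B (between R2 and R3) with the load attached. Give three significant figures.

At node B, R3 is in parallel with the load: R3‖R_L = 60.10 kΩ.
Below node A the resistance is R2 + (R3‖R_L) = 61.30 kΩ, so V_A = 9.85 × 61.30/63.50 = 9.509 V.
Then V_B = V_A × (R3‖R_L)/(R2 + R3‖R_L) = 9.509 × 60.10/61.30 = 9.32 V.

V ≈ 9.32 V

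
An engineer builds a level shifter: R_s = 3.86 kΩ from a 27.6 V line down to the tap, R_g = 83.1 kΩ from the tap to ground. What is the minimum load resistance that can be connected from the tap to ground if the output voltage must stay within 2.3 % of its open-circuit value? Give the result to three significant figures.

R_L(min) ≈ 157 kΩ

Output resistance R_th = R_s‖R_g = (3.86 × 83.1)/86.96 = 3.689 kΩ.
The fractional drop is R_th/(R_th + R_L); requiring this ≤ 0.0230 gives R_L ≥ R_th(1/0.0230 − 1) = 3.689 × 42.48 = 157 kΩ.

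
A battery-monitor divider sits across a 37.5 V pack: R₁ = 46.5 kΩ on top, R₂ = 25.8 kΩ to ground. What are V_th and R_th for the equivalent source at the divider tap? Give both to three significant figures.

V_th = 13.4 V, R_th = 16.6 kΩ

V_th is the open-circuit tap voltage: 37.5 × 25.8/(46.5 + 25.8) = 13.4 V.
With the supply zeroed, R₁ and R₂ appear in parallel from the tap: R_th = R₁‖R₂ = (46.5 × 25.8)/72.30 = 16.6 kΩ.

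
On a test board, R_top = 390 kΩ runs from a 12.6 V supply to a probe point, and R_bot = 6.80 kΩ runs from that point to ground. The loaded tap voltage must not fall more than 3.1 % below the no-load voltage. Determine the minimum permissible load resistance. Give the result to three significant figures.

Output resistance R_th = R_top‖R_bot = (390 × 6.80)/396.8 = 6.683 kΩ.
The fractional drop is R_th/(R_th + R_L); requiring this ≤ 0.0310 gives R_L ≥ R_th(1/0.0310 − 1) = 6.683 × 31.26 = 209 kΩ.

R_L(min) ≈ 209 kΩ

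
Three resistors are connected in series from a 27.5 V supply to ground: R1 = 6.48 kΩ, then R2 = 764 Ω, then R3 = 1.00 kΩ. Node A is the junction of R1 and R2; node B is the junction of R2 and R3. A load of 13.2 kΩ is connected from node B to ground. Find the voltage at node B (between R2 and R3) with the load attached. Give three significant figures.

At node B, R3 is in parallel with the load: R3‖R_L = 929.6 Ω.
Below node A the resistance is R2 + (R3‖R_L) = 1694 Ω, so V_A = 27.5 × 1694/8174 = 5.698 V.
Then V_B = V_A × (R3‖R_L)/(R2 + R3‖R_L) = 5.698 × 929.6/1694 = 3.13 V.

V ≈ 3.13 V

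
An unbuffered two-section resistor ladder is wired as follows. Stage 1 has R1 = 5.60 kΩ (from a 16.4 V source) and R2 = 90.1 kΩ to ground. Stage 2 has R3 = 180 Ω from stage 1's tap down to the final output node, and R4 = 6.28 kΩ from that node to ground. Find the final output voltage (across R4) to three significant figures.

Stage 2 presents R3+R4 = 6460 Ω as a load on stage 1's tap.
Stage 1's lower leg becomes R2‖(R3+R4) = 6028 Ω, so V_mid = 16.4 × 6028/11630 = 8.502 V.
Stage 2 is itself unloaded: V_out = V_mid × R4/(R3+R4) = 8.502 × 6280/6460 = 8.26 V.

V_out ≈ 8.26 V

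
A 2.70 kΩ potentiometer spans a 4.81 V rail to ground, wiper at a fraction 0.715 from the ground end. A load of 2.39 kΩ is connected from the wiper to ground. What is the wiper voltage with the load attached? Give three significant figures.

The wiper splits the pot into (1−α)R = 769.5 Ω above and αR = 1930 Ω below.
Lower section ‖ load = 1068 Ω.
V_wiper = 4.81 × 1068/(769.5 + 1068) = 2.80 V.

V ≈ 2.80 V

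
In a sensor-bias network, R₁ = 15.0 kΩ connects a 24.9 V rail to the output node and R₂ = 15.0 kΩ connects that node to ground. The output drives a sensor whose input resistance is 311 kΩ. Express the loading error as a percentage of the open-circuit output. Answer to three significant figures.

The divider's output (Thévenin) resistance is R₁‖R₂ = 7.500 kΩ.
Fractional drop under load = R_th/(R_th + R_L) = 7.500 / (7.500 + 311) = 0.02355.
So the output falls by 2.35 %.

2.35 %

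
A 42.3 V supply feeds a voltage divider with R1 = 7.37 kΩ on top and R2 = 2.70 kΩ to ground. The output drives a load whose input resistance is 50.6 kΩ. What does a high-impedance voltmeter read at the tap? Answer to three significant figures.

The load sits in parallel with R2: R2‖R_L = (2.70 × 50.6) / (2.70 + 50.6) = 2.563 kΩ.
V_out = 42.3 × 2.563 / (7.37 + 2.563) = 42.3 × 2.563/9.933 = 10.9 V.

V_out ≈ 10.9 V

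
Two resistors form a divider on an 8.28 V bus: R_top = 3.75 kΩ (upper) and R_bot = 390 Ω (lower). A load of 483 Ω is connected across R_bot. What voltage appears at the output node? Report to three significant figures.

The load sits in parallel with R_bot: R_bot‖R_L = (390 × 483) / (390 + 483) = 215.8 Ω.
V_out = 8.28 × 215.8 / (3750 + 215.8) = 8.28 × 215.8/3966 = 0.451 V.

V_out ≈ 0.451 V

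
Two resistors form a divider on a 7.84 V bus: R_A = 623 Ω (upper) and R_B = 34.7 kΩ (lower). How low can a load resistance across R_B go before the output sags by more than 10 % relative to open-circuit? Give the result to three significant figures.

R_L(min) ≈ 5.51 kΩ

Output resistance R_th = R_A‖R_B = (623 × 34700)/35320 = 612.0 Ω.
The fractional drop is R_th/(R_th + R_L); requiring this ≤ 0.100 gives R_L ≥ R_th(1/0.100 − 1) = 612.0 × 9.000 = 5.51 kΩ.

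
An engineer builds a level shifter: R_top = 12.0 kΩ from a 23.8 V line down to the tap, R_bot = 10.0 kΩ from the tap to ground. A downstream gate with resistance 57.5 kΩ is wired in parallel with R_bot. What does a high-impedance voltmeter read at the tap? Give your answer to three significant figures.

V_out ≈ 9.88 V

The load sits in parallel with R_bot: R_bot‖R_L = (10.0 × 57.5) / (10.0 + 57.5) = 8.519 kΩ.
V_out = 23.8 × 8.519 / (12.0 + 8.519) = 23.8 × 8.519/20.52 = 9.88 V.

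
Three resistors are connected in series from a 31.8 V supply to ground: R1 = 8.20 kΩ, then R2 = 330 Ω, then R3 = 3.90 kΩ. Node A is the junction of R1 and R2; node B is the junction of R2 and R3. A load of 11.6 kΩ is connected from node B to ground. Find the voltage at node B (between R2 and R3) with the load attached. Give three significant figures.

V ≈ 8.11 V

At node B, R3 is in parallel with the load: R3‖R_L = 2919 Ω.
Below node A the resistance is R2 + (R3‖R_L) = 3249 Ω, so V_A = 31.8 × 3249/11450 = 9.024 V.
Then V_B = V_A × (R3‖R_L)/(R2 + R3‖R_L) = 9.024 × 2919/3249 = 8.11 V.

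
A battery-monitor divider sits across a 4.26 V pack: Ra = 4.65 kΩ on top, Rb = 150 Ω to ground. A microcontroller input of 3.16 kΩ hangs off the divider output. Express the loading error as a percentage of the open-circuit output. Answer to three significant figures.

The divider's output (Thévenin) resistance is Ra‖Rb = 145.3 Ω.
Fractional drop under load = R_th/(R_th + R_L) = 145.3 / (145.3 + 3160) = 0.04396.
So the output falls by 4.40 %.

4.40 %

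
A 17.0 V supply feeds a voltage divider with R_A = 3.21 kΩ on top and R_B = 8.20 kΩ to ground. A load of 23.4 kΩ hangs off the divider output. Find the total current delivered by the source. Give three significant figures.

I ≈ 1.83 mA

R_B‖R_L = 6.072 kΩ, so the source sees R_A + R_B‖R_L = 9.282 kΩ.
I = 17.0 V / 9.282 kΩ = 1.83 mA.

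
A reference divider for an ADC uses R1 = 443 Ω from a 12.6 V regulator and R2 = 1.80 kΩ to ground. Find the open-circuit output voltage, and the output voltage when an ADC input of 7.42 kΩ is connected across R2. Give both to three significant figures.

Open-circuit: V = 12.6 × 1800/(443 + 1800) = 10.1 V.
With the load, R2 becomes R2‖R_L = 1449 Ω, so V = 12.6 × 1449/1892 = 9.65 V.

Unloaded: 10.1 V; loaded: 9.65 V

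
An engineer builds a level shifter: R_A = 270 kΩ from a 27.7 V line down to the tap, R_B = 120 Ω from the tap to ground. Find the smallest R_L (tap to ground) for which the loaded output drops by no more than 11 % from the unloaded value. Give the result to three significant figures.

R_L(min) ≈ 970 Ω

Output resistance R_th = R_A‖R_B = (270000 × 120)/270100 = 119.9 Ω.
The fractional drop is R_th/(R_th + R_L); requiring this ≤ 0.110 gives R_L ≥ R_th(1/0.110 − 1) = 119.9 × 8.091 = 970 Ω.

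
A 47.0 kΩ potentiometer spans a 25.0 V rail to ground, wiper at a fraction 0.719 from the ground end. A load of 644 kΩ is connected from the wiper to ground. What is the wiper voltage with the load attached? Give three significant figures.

The wiper splits the pot into (1−α)R = 13.21 kΩ above and αR = 33.79 kΩ below.
Lower section ‖ load = 32.11 kΩ.
V_wiper = 25.0 × 32.11/(13.21 + 32.11) = 17.7 V.

V ≈ 17.7 V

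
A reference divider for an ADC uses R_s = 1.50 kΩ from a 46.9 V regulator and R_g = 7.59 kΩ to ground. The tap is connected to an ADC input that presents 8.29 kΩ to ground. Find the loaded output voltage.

The load sits in parallel with R_g: R_g‖R_L = (7.59 × 8.29) / (7.59 + 8.29) = 3.962 kΩ.
V_out = 46.9 × 3.962 / (1.50 + 3.962) = 46.9 × 3.962/5.462 = 34.0 V.

V_out ≈ 34.0 V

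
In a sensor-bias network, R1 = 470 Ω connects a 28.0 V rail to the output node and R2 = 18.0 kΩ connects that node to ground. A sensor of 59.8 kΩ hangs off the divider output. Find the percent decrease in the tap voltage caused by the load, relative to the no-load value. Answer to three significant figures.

The divider's output (Thévenin) resistance is R1‖R2 = 458.0 Ω.
Fractional drop under load = R_th/(R_th + R_L) = 458.0 / (458.0 + 59800) = 0.007601.
So the output falls by 0.760 %.

0.760 %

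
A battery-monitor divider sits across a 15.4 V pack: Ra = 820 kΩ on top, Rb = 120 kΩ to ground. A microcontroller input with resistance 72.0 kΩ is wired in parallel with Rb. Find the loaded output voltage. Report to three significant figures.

V_out ≈ 0.801 V

The load sits in parallel with Rb: Rb‖R_L = (120 × 72.0) / (120 + 72.0) = 45.00 kΩ.
V_out = 15.4 × 45.00 / (820 + 45.00) = 15.4 × 45.00/865.0 = 0.801 V.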